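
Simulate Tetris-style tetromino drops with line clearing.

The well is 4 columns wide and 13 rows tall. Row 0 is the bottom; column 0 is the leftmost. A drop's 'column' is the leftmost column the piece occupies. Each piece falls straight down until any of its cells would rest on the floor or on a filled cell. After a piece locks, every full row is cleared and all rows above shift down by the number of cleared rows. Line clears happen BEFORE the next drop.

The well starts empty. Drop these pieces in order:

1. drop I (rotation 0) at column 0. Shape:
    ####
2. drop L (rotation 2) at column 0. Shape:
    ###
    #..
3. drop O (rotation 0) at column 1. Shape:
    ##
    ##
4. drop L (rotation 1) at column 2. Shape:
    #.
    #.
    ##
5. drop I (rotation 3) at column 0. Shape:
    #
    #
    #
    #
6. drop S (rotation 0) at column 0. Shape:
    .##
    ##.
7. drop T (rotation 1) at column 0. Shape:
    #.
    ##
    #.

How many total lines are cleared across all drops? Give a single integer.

Drop 1: I rot0 at col 0 lands with bottom-row=0; cleared 1 line(s) (total 1); column heights now [0 0 0 0], max=0
Drop 2: L rot2 at col 0 lands with bottom-row=0; cleared 0 line(s) (total 1); column heights now [2 2 2 0], max=2
Drop 3: O rot0 at col 1 lands with bottom-row=2; cleared 0 line(s) (total 1); column heights now [2 4 4 0], max=4
Drop 4: L rot1 at col 2 lands with bottom-row=4; cleared 0 line(s) (total 1); column heights now [2 4 7 5], max=7
Drop 5: I rot3 at col 0 lands with bottom-row=2; cleared 0 line(s) (total 1); column heights now [6 4 7 5], max=7
Drop 6: S rot0 at col 0 lands with bottom-row=6; cleared 0 line(s) (total 1); column heights now [7 8 8 5], max=8
Drop 7: T rot1 at col 0 lands with bottom-row=7; cleared 0 line(s) (total 1); column heights now [10 9 8 5], max=10

Answer: 1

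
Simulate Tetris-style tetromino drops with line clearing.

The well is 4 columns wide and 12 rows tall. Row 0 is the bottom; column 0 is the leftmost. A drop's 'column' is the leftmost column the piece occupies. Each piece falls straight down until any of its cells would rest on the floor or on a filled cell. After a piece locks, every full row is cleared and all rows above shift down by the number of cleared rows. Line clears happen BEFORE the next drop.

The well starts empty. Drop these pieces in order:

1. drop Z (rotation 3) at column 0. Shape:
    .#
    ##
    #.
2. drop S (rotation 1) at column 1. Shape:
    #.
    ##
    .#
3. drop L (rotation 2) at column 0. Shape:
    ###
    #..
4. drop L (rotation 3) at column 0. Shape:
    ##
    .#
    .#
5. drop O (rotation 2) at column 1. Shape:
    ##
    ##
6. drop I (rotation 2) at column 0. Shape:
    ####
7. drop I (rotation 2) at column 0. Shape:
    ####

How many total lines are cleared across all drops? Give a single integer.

Answer: 2

Derivation:
Drop 1: Z rot3 at col 0 lands with bottom-row=0; cleared 0 line(s) (total 0); column heights now [2 3 0 0], max=3
Drop 2: S rot1 at col 1 lands with bottom-row=2; cleared 0 line(s) (total 0); column heights now [2 5 4 0], max=5
Drop 3: L rot2 at col 0 lands with bottom-row=4; cleared 0 line(s) (total 0); column heights now [6 6 6 0], max=6
Drop 4: L rot3 at col 0 lands with bottom-row=6; cleared 0 line(s) (total 0); column heights now [9 9 6 0], max=9
Drop 5: O rot2 at col 1 lands with bottom-row=9; cleared 0 line(s) (total 0); column heights now [9 11 11 0], max=11
Drop 6: I rot2 at col 0 lands with bottom-row=11; cleared 1 line(s) (total 1); column heights now [9 11 11 0], max=11
Drop 7: I rot2 at col 0 lands with bottom-row=11; cleared 1 line(s) (total 2); column heights now [9 11 11 0], max=11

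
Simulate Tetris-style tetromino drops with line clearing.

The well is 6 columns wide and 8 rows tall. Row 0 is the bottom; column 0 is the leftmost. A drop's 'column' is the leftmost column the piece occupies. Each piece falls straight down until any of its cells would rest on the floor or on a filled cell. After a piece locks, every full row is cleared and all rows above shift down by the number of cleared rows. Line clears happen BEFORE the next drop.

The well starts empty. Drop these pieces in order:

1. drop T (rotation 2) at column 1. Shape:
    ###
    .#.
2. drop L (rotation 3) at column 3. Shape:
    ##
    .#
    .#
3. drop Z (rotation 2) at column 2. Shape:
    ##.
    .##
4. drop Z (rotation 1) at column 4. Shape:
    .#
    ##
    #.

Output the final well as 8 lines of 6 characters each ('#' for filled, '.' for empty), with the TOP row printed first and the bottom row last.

Answer: ......
.....#
....##
..###.
...##.
...##.
.####.
..#.#.

Derivation:
Drop 1: T rot2 at col 1 lands with bottom-row=0; cleared 0 line(s) (total 0); column heights now [0 2 2 2 0 0], max=2
Drop 2: L rot3 at col 3 lands with bottom-row=0; cleared 0 line(s) (total 0); column heights now [0 2 2 3 3 0], max=3
Drop 3: Z rot2 at col 2 lands with bottom-row=3; cleared 0 line(s) (total 0); column heights now [0 2 5 5 4 0], max=5
Drop 4: Z rot1 at col 4 lands with bottom-row=4; cleared 0 line(s) (total 0); column heights now [0 2 5 5 6 7], max=7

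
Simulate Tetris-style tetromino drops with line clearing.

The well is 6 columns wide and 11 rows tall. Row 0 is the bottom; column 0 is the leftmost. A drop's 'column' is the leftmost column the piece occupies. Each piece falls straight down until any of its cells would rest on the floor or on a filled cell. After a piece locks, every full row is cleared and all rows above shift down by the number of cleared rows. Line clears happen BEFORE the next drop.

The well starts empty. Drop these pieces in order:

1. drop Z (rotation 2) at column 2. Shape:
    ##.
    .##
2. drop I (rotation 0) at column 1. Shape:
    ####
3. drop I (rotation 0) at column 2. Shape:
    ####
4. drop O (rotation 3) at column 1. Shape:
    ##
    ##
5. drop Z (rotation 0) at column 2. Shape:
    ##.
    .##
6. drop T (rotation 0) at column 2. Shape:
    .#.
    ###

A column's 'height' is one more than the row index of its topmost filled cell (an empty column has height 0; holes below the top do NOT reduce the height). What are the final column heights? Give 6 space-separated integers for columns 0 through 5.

Answer: 0 6 8 9 8 4

Derivation:
Drop 1: Z rot2 at col 2 lands with bottom-row=0; cleared 0 line(s) (total 0); column heights now [0 0 2 2 1 0], max=2
Drop 2: I rot0 at col 1 lands with bottom-row=2; cleared 0 line(s) (total 0); column heights now [0 3 3 3 3 0], max=3
Drop 3: I rot0 at col 2 lands with bottom-row=3; cleared 0 line(s) (total 0); column heights now [0 3 4 4 4 4], max=4
Drop 4: O rot3 at col 1 lands with bottom-row=4; cleared 0 line(s) (total 0); column heights now [0 6 6 4 4 4], max=6
Drop 5: Z rot0 at col 2 lands with bottom-row=5; cleared 0 line(s) (total 0); column heights now [0 6 7 7 6 4], max=7
Drop 6: T rot0 at col 2 lands with bottom-row=7; cleared 0 line(s) (total 0); column heights now [0 6 8 9 8 4], max=9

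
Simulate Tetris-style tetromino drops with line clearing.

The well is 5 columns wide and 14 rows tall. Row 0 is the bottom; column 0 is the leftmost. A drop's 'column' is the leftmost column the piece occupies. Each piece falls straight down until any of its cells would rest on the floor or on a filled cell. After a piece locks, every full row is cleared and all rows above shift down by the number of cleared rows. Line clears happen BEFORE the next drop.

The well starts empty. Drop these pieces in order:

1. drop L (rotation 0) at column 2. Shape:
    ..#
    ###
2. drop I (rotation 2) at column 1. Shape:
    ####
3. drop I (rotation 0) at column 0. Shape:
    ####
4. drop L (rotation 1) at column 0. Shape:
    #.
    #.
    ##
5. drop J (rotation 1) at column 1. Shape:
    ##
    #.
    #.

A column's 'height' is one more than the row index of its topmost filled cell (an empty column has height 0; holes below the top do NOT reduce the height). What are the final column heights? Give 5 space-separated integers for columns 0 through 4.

Drop 1: L rot0 at col 2 lands with bottom-row=0; cleared 0 line(s) (total 0); column heights now [0 0 1 1 2], max=2
Drop 2: I rot2 at col 1 lands with bottom-row=2; cleared 0 line(s) (total 0); column heights now [0 3 3 3 3], max=3
Drop 3: I rot0 at col 0 lands with bottom-row=3; cleared 0 line(s) (total 0); column heights now [4 4 4 4 3], max=4
Drop 4: L rot1 at col 0 lands with bottom-row=4; cleared 0 line(s) (total 0); column heights now [7 5 4 4 3], max=7
Drop 5: J rot1 at col 1 lands with bottom-row=5; cleared 0 line(s) (total 0); column heights now [7 8 8 4 3], max=8

Answer: 7 8 8 4 3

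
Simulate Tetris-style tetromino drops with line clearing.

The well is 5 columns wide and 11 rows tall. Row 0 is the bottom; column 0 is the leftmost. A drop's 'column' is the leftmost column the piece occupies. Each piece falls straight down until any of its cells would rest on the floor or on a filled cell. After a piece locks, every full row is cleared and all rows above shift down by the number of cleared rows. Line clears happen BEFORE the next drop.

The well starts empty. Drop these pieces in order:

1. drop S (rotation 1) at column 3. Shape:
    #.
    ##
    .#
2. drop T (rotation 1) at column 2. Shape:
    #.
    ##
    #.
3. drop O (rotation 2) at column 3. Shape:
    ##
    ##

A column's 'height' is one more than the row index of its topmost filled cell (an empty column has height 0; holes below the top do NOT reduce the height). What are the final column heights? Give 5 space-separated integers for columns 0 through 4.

Drop 1: S rot1 at col 3 lands with bottom-row=0; cleared 0 line(s) (total 0); column heights now [0 0 0 3 2], max=3
Drop 2: T rot1 at col 2 lands with bottom-row=2; cleared 0 line(s) (total 0); column heights now [0 0 5 4 2], max=5
Drop 3: O rot2 at col 3 lands with bottom-row=4; cleared 0 line(s) (total 0); column heights now [0 0 5 6 6], max=6

Answer: 0 0 5 6 6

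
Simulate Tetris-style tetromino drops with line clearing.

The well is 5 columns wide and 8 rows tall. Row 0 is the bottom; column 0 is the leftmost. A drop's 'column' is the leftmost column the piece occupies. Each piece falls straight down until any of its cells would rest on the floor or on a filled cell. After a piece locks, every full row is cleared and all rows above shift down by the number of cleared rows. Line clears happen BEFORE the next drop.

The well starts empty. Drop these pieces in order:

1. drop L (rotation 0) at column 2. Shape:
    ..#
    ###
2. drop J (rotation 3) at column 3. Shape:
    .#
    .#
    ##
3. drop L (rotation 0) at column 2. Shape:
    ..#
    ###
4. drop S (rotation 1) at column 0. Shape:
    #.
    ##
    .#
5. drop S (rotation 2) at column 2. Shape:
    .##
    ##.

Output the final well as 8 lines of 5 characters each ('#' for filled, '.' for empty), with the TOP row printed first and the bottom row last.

Drop 1: L rot0 at col 2 lands with bottom-row=0; cleared 0 line(s) (total 0); column heights now [0 0 1 1 2], max=2
Drop 2: J rot3 at col 3 lands with bottom-row=2; cleared 0 line(s) (total 0); column heights now [0 0 1 3 5], max=5
Drop 3: L rot0 at col 2 lands with bottom-row=5; cleared 0 line(s) (total 0); column heights now [0 0 6 6 7], max=7
Drop 4: S rot1 at col 0 lands with bottom-row=0; cleared 0 line(s) (total 0); column heights now [3 2 6 6 7], max=7
Drop 5: S rot2 at col 2 lands with bottom-row=6; cleared 0 line(s) (total 0); column heights now [3 2 7 8 8], max=8

Answer: ...##
..###
..###
....#
....#
#..##
##..#
.####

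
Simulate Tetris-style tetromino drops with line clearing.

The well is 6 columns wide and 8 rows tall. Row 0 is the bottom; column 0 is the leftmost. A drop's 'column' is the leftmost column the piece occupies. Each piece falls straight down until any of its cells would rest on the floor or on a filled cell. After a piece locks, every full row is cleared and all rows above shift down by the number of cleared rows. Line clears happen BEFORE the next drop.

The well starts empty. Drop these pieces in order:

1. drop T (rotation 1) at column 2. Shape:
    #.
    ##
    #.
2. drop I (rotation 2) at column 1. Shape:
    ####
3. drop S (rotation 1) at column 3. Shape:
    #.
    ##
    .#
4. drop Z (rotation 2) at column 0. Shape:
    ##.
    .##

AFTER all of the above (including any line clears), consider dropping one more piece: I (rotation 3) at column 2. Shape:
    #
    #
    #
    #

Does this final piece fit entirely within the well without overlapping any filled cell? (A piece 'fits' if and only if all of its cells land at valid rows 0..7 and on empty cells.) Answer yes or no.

Drop 1: T rot1 at col 2 lands with bottom-row=0; cleared 0 line(s) (total 0); column heights now [0 0 3 2 0 0], max=3
Drop 2: I rot2 at col 1 lands with bottom-row=3; cleared 0 line(s) (total 0); column heights now [0 4 4 4 4 0], max=4
Drop 3: S rot1 at col 3 lands with bottom-row=4; cleared 0 line(s) (total 0); column heights now [0 4 4 7 6 0], max=7
Drop 4: Z rot2 at col 0 lands with bottom-row=4; cleared 0 line(s) (total 0); column heights now [6 6 5 7 6 0], max=7
Test piece I rot3 at col 2 (width 1): heights before test = [6 6 5 7 6 0]; fits = False

Answer: no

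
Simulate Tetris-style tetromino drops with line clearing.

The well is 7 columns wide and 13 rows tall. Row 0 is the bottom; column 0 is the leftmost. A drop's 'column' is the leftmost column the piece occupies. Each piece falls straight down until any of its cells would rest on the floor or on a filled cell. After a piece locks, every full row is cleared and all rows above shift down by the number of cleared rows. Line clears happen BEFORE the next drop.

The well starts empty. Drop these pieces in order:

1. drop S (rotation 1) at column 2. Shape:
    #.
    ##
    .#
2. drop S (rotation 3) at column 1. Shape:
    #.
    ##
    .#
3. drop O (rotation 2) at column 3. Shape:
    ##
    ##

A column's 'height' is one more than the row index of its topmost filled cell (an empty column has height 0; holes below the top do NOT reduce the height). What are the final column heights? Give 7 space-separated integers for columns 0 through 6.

Drop 1: S rot1 at col 2 lands with bottom-row=0; cleared 0 line(s) (total 0); column heights now [0 0 3 2 0 0 0], max=3
Drop 2: S rot3 at col 1 lands with bottom-row=3; cleared 0 line(s) (total 0); column heights now [0 6 5 2 0 0 0], max=6
Drop 3: O rot2 at col 3 lands with bottom-row=2; cleared 0 line(s) (total 0); column heights now [0 6 5 4 4 0 0], max=6

Answer: 0 6 5 4 4 0 0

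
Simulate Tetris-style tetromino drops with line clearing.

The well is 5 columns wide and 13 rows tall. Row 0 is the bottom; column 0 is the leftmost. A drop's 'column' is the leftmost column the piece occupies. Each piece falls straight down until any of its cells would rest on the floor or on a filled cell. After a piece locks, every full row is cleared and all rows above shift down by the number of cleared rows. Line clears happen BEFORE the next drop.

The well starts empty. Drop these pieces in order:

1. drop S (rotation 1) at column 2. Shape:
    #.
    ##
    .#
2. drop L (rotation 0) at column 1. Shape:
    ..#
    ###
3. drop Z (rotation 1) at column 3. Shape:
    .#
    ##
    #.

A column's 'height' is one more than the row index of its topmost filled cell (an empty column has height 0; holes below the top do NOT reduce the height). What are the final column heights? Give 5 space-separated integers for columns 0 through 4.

Drop 1: S rot1 at col 2 lands with bottom-row=0; cleared 0 line(s) (total 0); column heights now [0 0 3 2 0], max=3
Drop 2: L rot0 at col 1 lands with bottom-row=3; cleared 0 line(s) (total 0); column heights now [0 4 4 5 0], max=5
Drop 3: Z rot1 at col 3 lands with bottom-row=5; cleared 0 line(s) (total 0); column heights now [0 4 4 7 8], max=8

Answer: 0 4 4 7 8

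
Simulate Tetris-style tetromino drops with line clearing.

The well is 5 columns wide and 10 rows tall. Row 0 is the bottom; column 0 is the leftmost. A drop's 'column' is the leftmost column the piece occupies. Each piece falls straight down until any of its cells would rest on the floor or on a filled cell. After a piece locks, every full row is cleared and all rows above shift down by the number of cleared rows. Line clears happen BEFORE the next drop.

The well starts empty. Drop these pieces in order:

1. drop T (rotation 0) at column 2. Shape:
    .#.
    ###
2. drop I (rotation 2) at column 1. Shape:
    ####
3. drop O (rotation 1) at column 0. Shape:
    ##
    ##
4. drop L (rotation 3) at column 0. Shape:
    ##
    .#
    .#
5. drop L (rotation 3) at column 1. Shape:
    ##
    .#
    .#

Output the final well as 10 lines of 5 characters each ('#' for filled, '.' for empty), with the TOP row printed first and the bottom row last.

Drop 1: T rot0 at col 2 lands with bottom-row=0; cleared 0 line(s) (total 0); column heights now [0 0 1 2 1], max=2
Drop 2: I rot2 at col 1 lands with bottom-row=2; cleared 0 line(s) (total 0); column heights now [0 3 3 3 3], max=3
Drop 3: O rot1 at col 0 lands with bottom-row=3; cleared 0 line(s) (total 0); column heights now [5 5 3 3 3], max=5
Drop 4: L rot3 at col 0 lands with bottom-row=5; cleared 0 line(s) (total 0); column heights now [8 8 3 3 3], max=8
Drop 5: L rot3 at col 1 lands with bottom-row=6; cleared 0 line(s) (total 0); column heights now [8 9 9 3 3], max=9

Answer: .....
.##..
###..
.##..
.#...
##...
##...
.####
...#.
..###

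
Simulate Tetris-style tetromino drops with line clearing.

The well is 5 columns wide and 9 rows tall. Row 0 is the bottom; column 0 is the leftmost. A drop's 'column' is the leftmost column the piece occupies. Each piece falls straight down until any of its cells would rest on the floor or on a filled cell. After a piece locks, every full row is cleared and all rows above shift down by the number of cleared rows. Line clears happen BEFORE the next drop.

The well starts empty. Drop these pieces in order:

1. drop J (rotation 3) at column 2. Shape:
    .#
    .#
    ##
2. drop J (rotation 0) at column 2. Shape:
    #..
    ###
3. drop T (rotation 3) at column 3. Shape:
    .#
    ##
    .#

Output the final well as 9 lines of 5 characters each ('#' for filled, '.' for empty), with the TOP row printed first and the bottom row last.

Drop 1: J rot3 at col 2 lands with bottom-row=0; cleared 0 line(s) (total 0); column heights now [0 0 1 3 0], max=3
Drop 2: J rot0 at col 2 lands with bottom-row=3; cleared 0 line(s) (total 0); column heights now [0 0 5 4 4], max=5
Drop 3: T rot3 at col 3 lands with bottom-row=4; cleared 0 line(s) (total 0); column heights now [0 0 5 6 7], max=7

Answer: .....
.....
....#
...##
..#.#
..###
...#.
...#.
..##.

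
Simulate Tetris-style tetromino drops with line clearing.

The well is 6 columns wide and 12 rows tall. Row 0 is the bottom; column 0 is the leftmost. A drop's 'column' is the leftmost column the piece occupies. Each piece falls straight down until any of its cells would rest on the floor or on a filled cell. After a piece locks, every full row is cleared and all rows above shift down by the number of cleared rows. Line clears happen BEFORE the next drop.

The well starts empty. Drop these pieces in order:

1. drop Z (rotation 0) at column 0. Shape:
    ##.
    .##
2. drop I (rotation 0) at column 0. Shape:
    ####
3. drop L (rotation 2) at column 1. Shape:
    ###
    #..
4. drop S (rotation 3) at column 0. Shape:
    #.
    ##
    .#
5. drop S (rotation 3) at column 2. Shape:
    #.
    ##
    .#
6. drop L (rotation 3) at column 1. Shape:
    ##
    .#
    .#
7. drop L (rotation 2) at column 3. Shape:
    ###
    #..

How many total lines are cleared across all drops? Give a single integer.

Drop 1: Z rot0 at col 0 lands with bottom-row=0; cleared 0 line(s) (total 0); column heights now [2 2 1 0 0 0], max=2
Drop 2: I rot0 at col 0 lands with bottom-row=2; cleared 0 line(s) (total 0); column heights now [3 3 3 3 0 0], max=3
Drop 3: L rot2 at col 1 lands with bottom-row=3; cleared 0 line(s) (total 0); column heights now [3 5 5 5 0 0], max=5
Drop 4: S rot3 at col 0 lands with bottom-row=5; cleared 0 line(s) (total 0); column heights now [8 7 5 5 0 0], max=8
Drop 5: S rot3 at col 2 lands with bottom-row=5; cleared 0 line(s) (total 0); column heights now [8 7 8 7 0 0], max=8
Drop 6: L rot3 at col 1 lands with bottom-row=8; cleared 0 line(s) (total 0); column heights now [8 11 11 7 0 0], max=11
Drop 7: L rot2 at col 3 lands with bottom-row=7; cleared 0 line(s) (total 0); column heights now [8 11 11 9 9 9], max=11

Answer: 0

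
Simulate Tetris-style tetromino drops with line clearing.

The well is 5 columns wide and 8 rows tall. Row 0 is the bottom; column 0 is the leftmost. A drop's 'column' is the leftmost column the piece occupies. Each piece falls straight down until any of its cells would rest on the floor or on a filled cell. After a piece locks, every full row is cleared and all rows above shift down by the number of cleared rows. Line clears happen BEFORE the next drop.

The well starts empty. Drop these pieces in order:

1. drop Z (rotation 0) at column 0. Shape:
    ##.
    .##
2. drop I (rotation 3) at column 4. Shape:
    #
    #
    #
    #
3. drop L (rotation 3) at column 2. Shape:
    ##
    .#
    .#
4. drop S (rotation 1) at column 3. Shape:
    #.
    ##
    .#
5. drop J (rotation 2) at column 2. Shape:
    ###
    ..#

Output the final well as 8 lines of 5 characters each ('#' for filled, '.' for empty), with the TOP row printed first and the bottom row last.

Drop 1: Z rot0 at col 0 lands with bottom-row=0; cleared 0 line(s) (total 0); column heights now [2 2 1 0 0], max=2
Drop 2: I rot3 at col 4 lands with bottom-row=0; cleared 0 line(s) (total 0); column heights now [2 2 1 0 4], max=4
Drop 3: L rot3 at col 2 lands with bottom-row=0; cleared 0 line(s) (total 0); column heights now [2 2 3 3 4], max=4
Drop 4: S rot1 at col 3 lands with bottom-row=4; cleared 0 line(s) (total 0); column heights now [2 2 3 7 6], max=7
Drop 5: J rot2 at col 2 lands with bottom-row=6; cleared 0 line(s) (total 0); column heights now [2 2 8 8 8], max=8

Answer: ..###
...##
...##
....#
....#
..###
##.##
.####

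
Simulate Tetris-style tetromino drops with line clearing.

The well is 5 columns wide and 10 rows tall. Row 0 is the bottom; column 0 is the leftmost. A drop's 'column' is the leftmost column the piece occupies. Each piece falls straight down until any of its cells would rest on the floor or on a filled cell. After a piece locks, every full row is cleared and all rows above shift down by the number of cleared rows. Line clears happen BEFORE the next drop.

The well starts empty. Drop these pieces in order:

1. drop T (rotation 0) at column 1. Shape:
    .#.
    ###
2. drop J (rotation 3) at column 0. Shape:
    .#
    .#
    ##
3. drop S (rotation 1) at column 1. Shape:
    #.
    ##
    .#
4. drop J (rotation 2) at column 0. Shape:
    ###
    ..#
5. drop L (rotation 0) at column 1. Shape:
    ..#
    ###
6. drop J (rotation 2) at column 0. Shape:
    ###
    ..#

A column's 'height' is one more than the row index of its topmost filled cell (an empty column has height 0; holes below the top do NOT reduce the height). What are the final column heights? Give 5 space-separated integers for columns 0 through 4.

Answer: 10 10 10 9 0

Derivation:
Drop 1: T rot0 at col 1 lands with bottom-row=0; cleared 0 line(s) (total 0); column heights now [0 1 2 1 0], max=2
Drop 2: J rot3 at col 0 lands with bottom-row=1; cleared 0 line(s) (total 0); column heights now [2 4 2 1 0], max=4
Drop 3: S rot1 at col 1 lands with bottom-row=3; cleared 0 line(s) (total 0); column heights now [2 6 5 1 0], max=6
Drop 4: J rot2 at col 0 lands with bottom-row=5; cleared 0 line(s) (total 0); column heights now [7 7 7 1 0], max=7
Drop 5: L rot0 at col 1 lands with bottom-row=7; cleared 0 line(s) (total 0); column heights now [7 8 8 9 0], max=9
Drop 6: J rot2 at col 0 lands with bottom-row=8; cleared 0 line(s) (total 0); column heights now [10 10 10 9 0], max=10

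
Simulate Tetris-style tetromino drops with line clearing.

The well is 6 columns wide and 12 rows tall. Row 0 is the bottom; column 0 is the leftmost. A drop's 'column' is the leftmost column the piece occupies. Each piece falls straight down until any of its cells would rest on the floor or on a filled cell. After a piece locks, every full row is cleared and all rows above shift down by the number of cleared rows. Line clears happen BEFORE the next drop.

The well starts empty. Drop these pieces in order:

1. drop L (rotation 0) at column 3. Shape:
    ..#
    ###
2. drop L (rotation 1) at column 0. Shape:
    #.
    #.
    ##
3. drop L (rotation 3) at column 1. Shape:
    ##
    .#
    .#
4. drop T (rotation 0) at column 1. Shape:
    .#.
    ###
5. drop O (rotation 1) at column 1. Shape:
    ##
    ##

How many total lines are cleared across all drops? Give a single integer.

Answer: 1

Derivation:
Drop 1: L rot0 at col 3 lands with bottom-row=0; cleared 0 line(s) (total 0); column heights now [0 0 0 1 1 2], max=2
Drop 2: L rot1 at col 0 lands with bottom-row=0; cleared 0 line(s) (total 0); column heights now [3 1 0 1 1 2], max=3
Drop 3: L rot3 at col 1 lands with bottom-row=0; cleared 1 line(s) (total 1); column heights now [2 2 2 0 0 1], max=2
Drop 4: T rot0 at col 1 lands with bottom-row=2; cleared 0 line(s) (total 1); column heights now [2 3 4 3 0 1], max=4
Drop 5: O rot1 at col 1 lands with bottom-row=4; cleared 0 line(s) (total 1); column heights now [2 6 6 3 0 1], max=6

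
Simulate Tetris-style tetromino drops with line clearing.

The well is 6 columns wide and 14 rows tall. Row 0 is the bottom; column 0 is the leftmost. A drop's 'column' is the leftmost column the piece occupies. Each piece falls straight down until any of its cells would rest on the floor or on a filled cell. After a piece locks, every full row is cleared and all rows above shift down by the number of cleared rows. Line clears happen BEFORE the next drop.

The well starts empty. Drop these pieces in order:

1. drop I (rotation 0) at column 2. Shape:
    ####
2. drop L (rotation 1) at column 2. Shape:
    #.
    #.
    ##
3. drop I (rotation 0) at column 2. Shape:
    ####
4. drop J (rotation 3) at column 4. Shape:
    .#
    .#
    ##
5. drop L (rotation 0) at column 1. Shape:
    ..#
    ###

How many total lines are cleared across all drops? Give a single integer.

Answer: 0

Derivation:
Drop 1: I rot0 at col 2 lands with bottom-row=0; cleared 0 line(s) (total 0); column heights now [0 0 1 1 1 1], max=1
Drop 2: L rot1 at col 2 lands with bottom-row=1; cleared 0 line(s) (total 0); column heights now [0 0 4 2 1 1], max=4
Drop 3: I rot0 at col 2 lands with bottom-row=4; cleared 0 line(s) (total 0); column heights now [0 0 5 5 5 5], max=5
Drop 4: J rot3 at col 4 lands with bottom-row=5; cleared 0 line(s) (total 0); column heights now [0 0 5 5 6 8], max=8
Drop 5: L rot0 at col 1 lands with bottom-row=5; cleared 0 line(s) (total 0); column heights now [0 6 6 7 6 8], max=8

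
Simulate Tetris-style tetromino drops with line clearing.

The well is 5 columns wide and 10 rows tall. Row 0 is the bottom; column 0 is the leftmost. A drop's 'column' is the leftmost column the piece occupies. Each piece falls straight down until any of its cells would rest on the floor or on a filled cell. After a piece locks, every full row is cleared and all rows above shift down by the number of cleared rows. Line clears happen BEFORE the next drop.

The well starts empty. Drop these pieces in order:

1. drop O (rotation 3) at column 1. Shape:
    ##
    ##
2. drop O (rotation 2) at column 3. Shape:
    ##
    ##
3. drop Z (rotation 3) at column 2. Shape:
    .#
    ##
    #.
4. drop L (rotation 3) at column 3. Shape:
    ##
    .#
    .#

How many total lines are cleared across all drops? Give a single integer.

Answer: 0

Derivation:
Drop 1: O rot3 at col 1 lands with bottom-row=0; cleared 0 line(s) (total 0); column heights now [0 2 2 0 0], max=2
Drop 2: O rot2 at col 3 lands with bottom-row=0; cleared 0 line(s) (total 0); column heights now [0 2 2 2 2], max=2
Drop 3: Z rot3 at col 2 lands with bottom-row=2; cleared 0 line(s) (total 0); column heights now [0 2 4 5 2], max=5
Drop 4: L rot3 at col 3 lands with bottom-row=3; cleared 0 line(s) (total 0); column heights now [0 2 4 6 6], max=6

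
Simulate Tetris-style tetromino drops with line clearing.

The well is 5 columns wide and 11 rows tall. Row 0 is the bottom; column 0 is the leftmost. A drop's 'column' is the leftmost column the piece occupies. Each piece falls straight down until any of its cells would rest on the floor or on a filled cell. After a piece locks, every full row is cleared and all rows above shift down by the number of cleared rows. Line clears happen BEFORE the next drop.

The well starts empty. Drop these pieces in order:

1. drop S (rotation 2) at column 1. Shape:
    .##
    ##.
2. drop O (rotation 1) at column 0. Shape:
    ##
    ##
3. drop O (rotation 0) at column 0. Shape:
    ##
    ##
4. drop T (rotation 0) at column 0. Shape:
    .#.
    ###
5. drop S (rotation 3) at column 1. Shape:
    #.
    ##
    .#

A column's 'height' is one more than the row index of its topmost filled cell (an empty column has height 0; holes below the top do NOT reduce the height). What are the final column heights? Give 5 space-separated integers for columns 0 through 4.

Answer: 6 9 8 2 0

Derivation:
Drop 1: S rot2 at col 1 lands with bottom-row=0; cleared 0 line(s) (total 0); column heights now [0 1 2 2 0], max=2
Drop 2: O rot1 at col 0 lands with bottom-row=1; cleared 0 line(s) (total 0); column heights now [3 3 2 2 0], max=3
Drop 3: O rot0 at col 0 lands with bottom-row=3; cleared 0 line(s) (total 0); column heights now [5 5 2 2 0], max=5
Drop 4: T rot0 at col 0 lands with bottom-row=5; cleared 0 line(s) (total 0); column heights now [6 7 6 2 0], max=7
Drop 5: S rot3 at col 1 lands with bottom-row=6; cleared 0 line(s) (total 0); column heights now [6 9 8 2 0], max=9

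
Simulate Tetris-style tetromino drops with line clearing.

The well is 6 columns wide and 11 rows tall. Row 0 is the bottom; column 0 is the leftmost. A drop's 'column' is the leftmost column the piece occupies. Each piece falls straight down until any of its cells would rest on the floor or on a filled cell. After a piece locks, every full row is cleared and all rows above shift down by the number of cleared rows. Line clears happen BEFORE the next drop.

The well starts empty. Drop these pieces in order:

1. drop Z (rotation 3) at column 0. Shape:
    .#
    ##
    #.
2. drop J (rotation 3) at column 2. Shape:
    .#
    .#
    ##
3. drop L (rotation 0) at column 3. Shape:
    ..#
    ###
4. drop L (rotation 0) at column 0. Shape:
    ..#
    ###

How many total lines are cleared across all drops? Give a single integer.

Answer: 1

Derivation:
Drop 1: Z rot3 at col 0 lands with bottom-row=0; cleared 0 line(s) (total 0); column heights now [2 3 0 0 0 0], max=3
Drop 2: J rot3 at col 2 lands with bottom-row=0; cleared 0 line(s) (total 0); column heights now [2 3 1 3 0 0], max=3
Drop 3: L rot0 at col 3 lands with bottom-row=3; cleared 0 line(s) (total 0); column heights now [2 3 1 4 4 5], max=5
Drop 4: L rot0 at col 0 lands with bottom-row=3; cleared 1 line(s) (total 1); column heights now [2 3 4 3 0 4], max=4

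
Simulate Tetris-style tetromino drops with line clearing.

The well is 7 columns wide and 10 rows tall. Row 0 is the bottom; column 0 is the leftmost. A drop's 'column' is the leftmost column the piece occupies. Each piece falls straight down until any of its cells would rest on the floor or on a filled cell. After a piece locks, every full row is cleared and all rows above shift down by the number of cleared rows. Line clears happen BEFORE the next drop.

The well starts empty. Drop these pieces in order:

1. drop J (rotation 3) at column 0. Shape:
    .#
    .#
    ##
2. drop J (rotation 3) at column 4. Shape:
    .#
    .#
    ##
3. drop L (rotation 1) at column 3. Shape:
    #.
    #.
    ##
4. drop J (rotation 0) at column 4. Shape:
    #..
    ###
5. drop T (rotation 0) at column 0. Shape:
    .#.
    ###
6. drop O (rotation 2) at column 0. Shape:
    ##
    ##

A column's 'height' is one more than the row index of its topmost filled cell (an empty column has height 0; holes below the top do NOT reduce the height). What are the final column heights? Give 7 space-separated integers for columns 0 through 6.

Drop 1: J rot3 at col 0 lands with bottom-row=0; cleared 0 line(s) (total 0); column heights now [1 3 0 0 0 0 0], max=3
Drop 2: J rot3 at col 4 lands with bottom-row=0; cleared 0 line(s) (total 0); column heights now [1 3 0 0 1 3 0], max=3
Drop 3: L rot1 at col 3 lands with bottom-row=1; cleared 0 line(s) (total 0); column heights now [1 3 0 4 2 3 0], max=4
Drop 4: J rot0 at col 4 lands with bottom-row=3; cleared 0 line(s) (total 0); column heights now [1 3 0 4 5 4 4], max=5
Drop 5: T rot0 at col 0 lands with bottom-row=3; cleared 1 line(s) (total 1); column heights now [1 4 0 3 4 3 0], max=4
Drop 6: O rot2 at col 0 lands with bottom-row=4; cleared 0 line(s) (total 1); column heights now [6 6 0 3 4 3 0], max=6

Answer: 6 6 0 3 4 3 0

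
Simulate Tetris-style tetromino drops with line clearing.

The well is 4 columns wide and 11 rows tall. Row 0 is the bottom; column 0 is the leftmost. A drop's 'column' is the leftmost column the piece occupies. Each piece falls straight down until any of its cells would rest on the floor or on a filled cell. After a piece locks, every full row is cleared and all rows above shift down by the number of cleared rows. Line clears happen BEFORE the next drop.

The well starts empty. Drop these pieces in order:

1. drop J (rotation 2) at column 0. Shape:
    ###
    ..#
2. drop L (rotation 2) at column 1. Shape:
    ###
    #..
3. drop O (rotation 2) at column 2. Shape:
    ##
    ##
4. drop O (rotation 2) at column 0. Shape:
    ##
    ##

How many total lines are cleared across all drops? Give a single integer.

Answer: 2

Derivation:
Drop 1: J rot2 at col 0 lands with bottom-row=0; cleared 0 line(s) (total 0); column heights now [2 2 2 0], max=2
Drop 2: L rot2 at col 1 lands with bottom-row=2; cleared 0 line(s) (total 0); column heights now [2 4 4 4], max=4
Drop 3: O rot2 at col 2 lands with bottom-row=4; cleared 0 line(s) (total 0); column heights now [2 4 6 6], max=6
Drop 4: O rot2 at col 0 lands with bottom-row=4; cleared 2 line(s) (total 2); column heights now [2 4 4 4], max=4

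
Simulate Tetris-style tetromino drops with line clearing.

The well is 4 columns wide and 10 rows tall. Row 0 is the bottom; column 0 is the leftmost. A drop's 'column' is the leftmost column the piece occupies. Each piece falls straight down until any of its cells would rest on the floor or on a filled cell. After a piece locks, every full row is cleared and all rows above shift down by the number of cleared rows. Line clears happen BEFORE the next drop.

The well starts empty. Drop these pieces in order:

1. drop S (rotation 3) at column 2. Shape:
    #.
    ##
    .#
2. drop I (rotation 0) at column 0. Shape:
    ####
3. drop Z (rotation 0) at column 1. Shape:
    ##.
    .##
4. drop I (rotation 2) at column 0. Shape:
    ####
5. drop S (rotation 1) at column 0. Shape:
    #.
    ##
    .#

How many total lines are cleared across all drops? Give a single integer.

Drop 1: S rot3 at col 2 lands with bottom-row=0; cleared 0 line(s) (total 0); column heights now [0 0 3 2], max=3
Drop 2: I rot0 at col 0 lands with bottom-row=3; cleared 1 line(s) (total 1); column heights now [0 0 3 2], max=3
Drop 3: Z rot0 at col 1 lands with bottom-row=3; cleared 0 line(s) (total 1); column heights now [0 5 5 4], max=5
Drop 4: I rot2 at col 0 lands with bottom-row=5; cleared 1 line(s) (total 2); column heights now [0 5 5 4], max=5
Drop 5: S rot1 at col 0 lands with bottom-row=5; cleared 0 line(s) (total 2); column heights now [8 7 5 4], max=8

Answer: 2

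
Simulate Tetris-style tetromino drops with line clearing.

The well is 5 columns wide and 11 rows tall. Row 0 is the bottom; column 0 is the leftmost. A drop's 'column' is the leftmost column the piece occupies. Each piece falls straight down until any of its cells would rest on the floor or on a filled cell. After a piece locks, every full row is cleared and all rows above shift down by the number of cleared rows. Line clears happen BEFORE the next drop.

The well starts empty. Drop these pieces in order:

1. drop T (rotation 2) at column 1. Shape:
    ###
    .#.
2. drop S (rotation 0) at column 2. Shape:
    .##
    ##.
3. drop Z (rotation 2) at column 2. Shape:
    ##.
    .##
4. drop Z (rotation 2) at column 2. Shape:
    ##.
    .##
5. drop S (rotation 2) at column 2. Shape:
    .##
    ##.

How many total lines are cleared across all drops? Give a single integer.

Drop 1: T rot2 at col 1 lands with bottom-row=0; cleared 0 line(s) (total 0); column heights now [0 2 2 2 0], max=2
Drop 2: S rot0 at col 2 lands with bottom-row=2; cleared 0 line(s) (total 0); column heights now [0 2 3 4 4], max=4
Drop 3: Z rot2 at col 2 lands with bottom-row=4; cleared 0 line(s) (total 0); column heights now [0 2 6 6 5], max=6
Drop 4: Z rot2 at col 2 lands with bottom-row=6; cleared 0 line(s) (total 0); column heights now [0 2 8 8 7], max=8
Drop 5: S rot2 at col 2 lands with bottom-row=8; cleared 0 line(s) (total 0); column heights now [0 2 9 10 10], max=10

Answer: 0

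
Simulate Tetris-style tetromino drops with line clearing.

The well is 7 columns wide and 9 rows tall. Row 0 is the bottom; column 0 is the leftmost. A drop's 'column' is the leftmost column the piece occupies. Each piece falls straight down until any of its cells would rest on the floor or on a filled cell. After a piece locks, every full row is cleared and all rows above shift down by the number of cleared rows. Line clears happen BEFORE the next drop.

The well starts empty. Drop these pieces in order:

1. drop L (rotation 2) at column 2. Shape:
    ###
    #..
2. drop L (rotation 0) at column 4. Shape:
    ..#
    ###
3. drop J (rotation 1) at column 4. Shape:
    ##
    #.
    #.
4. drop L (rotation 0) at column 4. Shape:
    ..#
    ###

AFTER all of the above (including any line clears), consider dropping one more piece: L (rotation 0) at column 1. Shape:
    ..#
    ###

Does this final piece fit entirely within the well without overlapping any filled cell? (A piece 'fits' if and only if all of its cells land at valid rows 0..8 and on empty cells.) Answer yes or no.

Drop 1: L rot2 at col 2 lands with bottom-row=0; cleared 0 line(s) (total 0); column heights now [0 0 2 2 2 0 0], max=2
Drop 2: L rot0 at col 4 lands with bottom-row=2; cleared 0 line(s) (total 0); column heights now [0 0 2 2 3 3 4], max=4
Drop 3: J rot1 at col 4 lands with bottom-row=3; cleared 0 line(s) (total 0); column heights now [0 0 2 2 6 6 4], max=6
Drop 4: L rot0 at col 4 lands with bottom-row=6; cleared 0 line(s) (total 0); column heights now [0 0 2 2 7 7 8], max=8
Test piece L rot0 at col 1 (width 3): heights before test = [0 0 2 2 7 7 8]; fits = True

Answer: yes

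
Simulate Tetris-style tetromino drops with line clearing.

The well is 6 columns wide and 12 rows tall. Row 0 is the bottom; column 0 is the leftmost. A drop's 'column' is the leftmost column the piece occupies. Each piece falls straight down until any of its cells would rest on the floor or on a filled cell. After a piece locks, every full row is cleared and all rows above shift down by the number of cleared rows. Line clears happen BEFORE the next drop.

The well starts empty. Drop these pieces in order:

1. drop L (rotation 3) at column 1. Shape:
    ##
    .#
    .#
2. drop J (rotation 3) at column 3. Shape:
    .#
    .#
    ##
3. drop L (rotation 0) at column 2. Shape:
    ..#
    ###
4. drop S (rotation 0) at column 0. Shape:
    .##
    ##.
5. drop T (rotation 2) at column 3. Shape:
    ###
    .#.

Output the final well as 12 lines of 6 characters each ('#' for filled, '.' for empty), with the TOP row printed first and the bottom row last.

Answer: ......
......
......
......
......
...###
....#.
.##.#.
#####.
.##.#.
..#.#.
..###.

Derivation:
Drop 1: L rot3 at col 1 lands with bottom-row=0; cleared 0 line(s) (total 0); column heights now [0 3 3 0 0 0], max=3
Drop 2: J rot3 at col 3 lands with bottom-row=0; cleared 0 line(s) (total 0); column heights now [0 3 3 1 3 0], max=3
Drop 3: L rot0 at col 2 lands with bottom-row=3; cleared 0 line(s) (total 0); column heights now [0 3 4 4 5 0], max=5
Drop 4: S rot0 at col 0 lands with bottom-row=3; cleared 0 line(s) (total 0); column heights now [4 5 5 4 5 0], max=5
Drop 5: T rot2 at col 3 lands with bottom-row=5; cleared 0 line(s) (total 0); column heights now [4 5 5 7 7 7], max=7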